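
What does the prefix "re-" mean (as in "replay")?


Prefix: re-
Example: replay (re- + play)
Meaning = again


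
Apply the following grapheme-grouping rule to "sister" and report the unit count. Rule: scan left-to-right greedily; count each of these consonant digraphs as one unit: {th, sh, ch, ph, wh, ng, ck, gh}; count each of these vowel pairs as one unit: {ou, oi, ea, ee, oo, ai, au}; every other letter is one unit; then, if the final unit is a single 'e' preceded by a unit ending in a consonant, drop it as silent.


Word: "sister" (6 letters)
Left-to-right scan:
  [1] 's' (letter)
  [2] 'i' (letter)
  [3] 's' (letter)
  [4] 't' (letter)
  [5] 'e' (letter)
  [6] 'r' (letter)
Units from scan: 6
Sound units = 6 units


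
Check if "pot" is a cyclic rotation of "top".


Word: "top", Candidate: "pot"
Method: check if candidate is substring of word+word
"toptop" contains "pot"? No
Is rotation = No


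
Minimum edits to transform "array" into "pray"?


Word 1: "array" (length 5)
Word 2: "pray" (length 4)
One optimal edit sequence (insert/delete/substitute each cost 1):
  1. delete 'a'  (+1)
  2. substitute 'r' -> 'p'  (+1)
  3. keep 'r'
  4. keep 'a'
  5. keep 'y'
Total edit operations: 2
Edit distance = 2


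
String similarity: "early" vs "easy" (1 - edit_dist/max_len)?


Word 1: "early" (length 5)
Word 2: "easy" (length 4)
One optimal edit sequence:
  1. keep 'e'
  2. keep 'a'
  3. delete 'r'  (+1)
  4. substitute 'l' -> 's'  (+1)
  5. keep 'y'
Edit distance = 2
Max length = max(5, 4) = 5
Similarity = 1 - 2/5
= 0.6000


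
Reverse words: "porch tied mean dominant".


Original: "porch tied mean dominant"
Words (1..n): porch | tied | mean | dominant
Reversed (n..1): dominant | mean | tied | porch
Result = "dominant mean tied porch"


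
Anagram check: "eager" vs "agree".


Word 1: "eager" → sorted: aeegr
Word 2: "agree" → sorted: aeegr
Same letters? aeegr == aeegr
Anagram = Yes


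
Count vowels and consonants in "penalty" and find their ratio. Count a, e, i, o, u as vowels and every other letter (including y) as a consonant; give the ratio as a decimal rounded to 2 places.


Word: "penalty"
Vowels (a,e,i,o,u): 2
Consonants: 5
Ratio = 2/5
= 0.40


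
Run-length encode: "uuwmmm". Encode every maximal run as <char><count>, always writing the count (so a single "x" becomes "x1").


String: "uuwmmm"
Scanning for consecutive runs:
  'u' x 2
  'w' x 1
  'm' x 3
RLE = "u2w1m3"


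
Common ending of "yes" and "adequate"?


Word 1: "yes"
Word 2: "adequate"
Comparing from end:
  Pos -1: 's' != 'e' (stop)
LCS = "" (length 0)


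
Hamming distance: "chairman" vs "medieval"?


Comparing character by character (same length = 8):
  Pos 0: 'c' vs 'm' !=
  Pos 1: 'h' vs 'e' !=
  Pos 2: 'a' vs 'd' !=
  Pos 3: 'i' vs 'i' =
  Pos 4: 'r' vs 'e' !=
  Pos 5: 'm' vs 'v' !=
  Pos 6: 'a' vs 'a' =
  Pos 7: 'n' vs 'l' !=
Hamming distance = 6


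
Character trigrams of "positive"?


Word: "positive" (length 8)
Number of trigrams = 8 - 3 + 1 = 6
  Position 0: "pos"
  Position 1: "osi"
  Position 2: "sit"
  Position 3: "iti"
  Position 4: "tiv"
  Position 5: "ive"
Trigrams = "pos", "osi", "sit", "iti", "tiv", "ive"


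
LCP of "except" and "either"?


Word 1: "except"
Word 2: "either"
Comparing from start:
  Pos 0: 'e' == 'e'
  Pos 1: 'x' != 'i' (stop)
LCP = "e" (length 1)


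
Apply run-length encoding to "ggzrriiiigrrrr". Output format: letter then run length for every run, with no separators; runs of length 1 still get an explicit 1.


String: "ggzrriiiigrrrr"
Scanning for consecutive runs:
  'g' x 2
  'z' x 1
  'r' x 2
  'i' x 4
  'g' x 1
  'r' x 4
RLE = "g2z1r2i4g1r4"


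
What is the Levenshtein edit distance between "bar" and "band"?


Word 1: "bar" (length 3)
Word 2: "band" (length 4)
One optimal edit sequence (insert/delete/substitute each cost 1):
  1. keep 'b'
  2. keep 'a'
  3. insert 'n'  (+1)
  4. substitute 'r' -> 'd'  (+1)
Total edit operations: 2
Edit distance = 2


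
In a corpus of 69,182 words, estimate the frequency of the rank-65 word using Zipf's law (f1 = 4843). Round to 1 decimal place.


Zipf's law: f(r) = f(1) / r
f(1) = 4843
f(65) = 4843 / 65
= 74.5 occurrences


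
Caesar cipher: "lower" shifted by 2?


Word: "lower"
Shift: 2
Each letter → (letter + shift) mod 26:
  'l' (11) + 2 = 13 → 'n'
  'o' (14) + 2 = 16 → 'q'
  'w' (22) + 2 = 24 → 'y'
  'e' (4) + 2 = 6 → 'g'
  'r' (17) + 2 = 19 → 't'
Result = "nqygt"


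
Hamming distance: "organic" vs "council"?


Comparing character by character (same length = 7):
  Pos 0: 'o' vs 'c' !=
  Pos 1: 'r' vs 'o' !=
  Pos 2: 'g' vs 'u' !=
  Pos 3: 'a' vs 'n' !=
  Pos 4: 'n' vs 'c' !=
  Pos 5: 'i' vs 'i' =
  Pos 6: 'c' vs 'l' !=
Hamming distance = 6


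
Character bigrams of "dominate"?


Word: "dominate" (length 8)
Number of bigrams = 8 - 2 + 1 = 7
  Position 0: "do"
  Position 1: "om"
  Position 2: "mi"
  Position 3: "in"
  Position 4: "na"
  Position 5: "at"
  Position 6: "te"
Bigrams = "do", "om", "mi", "in", "na", "at", "te"


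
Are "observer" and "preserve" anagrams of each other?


Word 1: "observer" → sorted: beeorrsv
Word 2: "preserve" → sorted: eeeprrsv
Same letters? beeorrsv != eeeprrsv
Anagram = No


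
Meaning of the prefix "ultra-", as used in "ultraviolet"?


Prefix: ultra-
Example: ultraviolet = ultra- + violet
Meaning = beyond


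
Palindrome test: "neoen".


Word: "neoen"
Reversed: "neoen"
Forward == Backward? neoen == neoen
Palindrome = Yes


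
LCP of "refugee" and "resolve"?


Word 1: "refugee"
Word 2: "resolve"
Comparing from start:
  Pos 0: 'r' == 'r'
  Pos 1: 'e' == 'e'
  Pos 2: 'f' != 's' (stop)
LCP = "re" (length 2)


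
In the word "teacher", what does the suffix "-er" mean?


Suffix: -er
Example: teacher = teach + -er
Meaning = one who / more


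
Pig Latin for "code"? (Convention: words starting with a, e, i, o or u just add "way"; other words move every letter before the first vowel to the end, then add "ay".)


Word: "code"
Starts with consonant(s) → move to end, add 'ay'
Consonant cluster: "c"
Pig Latin = "odecay"


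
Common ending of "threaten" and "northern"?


Word 1: "threaten"
Word 2: "northern"
Comparing from end:
  Pos -1: 'n' == 'n'
  Pos -2: 'e' != 'r' (stop)
LCS = "n" (length 1)


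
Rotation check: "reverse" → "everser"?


Word: "reverse", Candidate: "everser"
Method: check if candidate is substring of word+word
"reversereverse" contains "everser"? Yes
Is rotation = Yes


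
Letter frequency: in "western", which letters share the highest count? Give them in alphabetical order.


Word: "western"
Letter counts:
  'e': 2
  'n': 1
  'r': 1
  's': 1
  't': 1
  'w': 1
Maximum count = 2
Most frequent = 'e' (2 times each)


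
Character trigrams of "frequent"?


Word: "frequent" (length 8)
Number of trigrams = 8 - 3 + 1 = 6
  Position 0: "fre"
  Position 1: "req"
  Position 2: "equ"
  Position 3: "que"
  Position 4: "uen"
  Position 5: "ent"
Trigrams = "fre", "req", "equ", "que", "uen", "ent"


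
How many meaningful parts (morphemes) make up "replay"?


Word: "replay"
Morphemes: re- / play
Each morpheme carries meaning
= 2 morphemes


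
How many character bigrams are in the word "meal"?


Word: "meal" (length 4)
Number of 2-grams = length - 2 + 1 = 4 - 2 + 1
= 3


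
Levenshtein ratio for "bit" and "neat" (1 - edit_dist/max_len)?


Word 1: "bit" (length 3)
Word 2: "neat" (length 4)
One optimal edit sequence:
  1. insert 'n'  (+1)
  2. substitute 'b' -> 'e'  (+1)
  3. substitute 'i' -> 'a'  (+1)
  4. keep 't'
Edit distance = 3
Max length = max(3, 4) = 4
Similarity = 1 - 3/4
= 0.2500


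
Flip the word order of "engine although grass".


Original: "engine although grass"
Words (1..n): engine | although | grass
Reversed (n..1): grass | although | engine
Result = "grass although engine"


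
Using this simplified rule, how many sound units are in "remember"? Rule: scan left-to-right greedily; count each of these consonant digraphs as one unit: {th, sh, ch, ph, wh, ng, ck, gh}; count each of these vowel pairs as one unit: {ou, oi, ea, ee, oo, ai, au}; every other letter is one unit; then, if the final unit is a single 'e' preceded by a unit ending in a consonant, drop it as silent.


Word: "remember" (8 letters)
Left-to-right scan:
  (1) 'r' (letter)
  (2) 'e' (letter)
  (3) 'm' (letter)
  (4) 'e' (letter)
  (5) 'm' (letter)
  (6) 'b' (letter)
  (7) 'e' (letter)
  (8) 'r' (letter)
Units from scan: 8
Sound units = 8 units


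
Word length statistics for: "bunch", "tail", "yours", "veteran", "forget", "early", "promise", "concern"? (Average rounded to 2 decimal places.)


Lengths: "bunch"=5, "tail"=4, "yours"=5, "veteran"=7, "forget"=6, "early"=5, "promise"=7, "concern"=7
Sum = 46, Count = 8
Average = 46/8 = 5.75
= avg=5.75, min=4, max=7


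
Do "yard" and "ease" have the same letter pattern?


Pattern of "yard": [0, 1, 2, 3]
Pattern of "ease": [0, 1, 2, 0]
Patterns do not match
Same pattern = No


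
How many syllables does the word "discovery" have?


Word: "discovery"
Syllable breakdown: dis-cov-er-y
Counting: 4 parts
= 4 syllables


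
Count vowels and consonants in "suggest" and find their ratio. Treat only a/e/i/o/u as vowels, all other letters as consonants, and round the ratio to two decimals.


Word: "suggest"
Vowels (a,e,i,o,u): 2
Consonants: 5
Ratio = 2/5
= 0.40


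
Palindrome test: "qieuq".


Word: "qieuq"
Reversed: "queiq"
Forward == Backward? qieuq != queiq
Palindrome = No


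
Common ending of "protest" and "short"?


Word 1: "protest"
Word 2: "short"
Comparing from end:
  Pos -1: 't' == 't'
  Pos -2: 's' != 'r' (stop)
LCS = "t" (length 1)


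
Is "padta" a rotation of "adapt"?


Word: "adapt", Candidate: "padta"
Method: check if candidate is substring of word+word
"adaptadapt" contains "padta"? No
Is rotation = No


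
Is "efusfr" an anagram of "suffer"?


Word 1: "suffer" → sorted: effrsu
Word 2: "efusfr" → sorted: effrsu
Same letters? effrsu == effrsu
Anagram = Yes


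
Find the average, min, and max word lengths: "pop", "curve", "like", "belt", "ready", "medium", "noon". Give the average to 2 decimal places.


Lengths: "pop"=3, "curve"=5, "like"=4, "belt"=4, "ready"=5, "medium"=6, "noon"=4
Sum = 31, Count = 7
Average = 31/7 = 4.43
= avg=4.43, min=3, max=6


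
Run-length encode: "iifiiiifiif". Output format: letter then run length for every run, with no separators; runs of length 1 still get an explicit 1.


String: "iifiiiifiif"
Scanning for consecutive runs:
  'i' x 2
  'f' x 1
  'i' x 4
  'f' x 1
  'i' x 2
  'f' x 1
RLE = "i2f1i4f1i2f1"


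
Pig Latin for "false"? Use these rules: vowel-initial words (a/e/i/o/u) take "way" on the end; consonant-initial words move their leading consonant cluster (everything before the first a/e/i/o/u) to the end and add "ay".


Word: "false"
Starts with consonant(s) → move to end, add 'ay'
Consonant cluster: "f"
Pig Latin = "alsefay"


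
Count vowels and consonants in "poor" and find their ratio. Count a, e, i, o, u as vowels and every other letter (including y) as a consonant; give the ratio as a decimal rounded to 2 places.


Word: "poor"
Vowels (a,e,i,o,u): 2
Consonants: 2
Ratio = 2/2
= 1.00


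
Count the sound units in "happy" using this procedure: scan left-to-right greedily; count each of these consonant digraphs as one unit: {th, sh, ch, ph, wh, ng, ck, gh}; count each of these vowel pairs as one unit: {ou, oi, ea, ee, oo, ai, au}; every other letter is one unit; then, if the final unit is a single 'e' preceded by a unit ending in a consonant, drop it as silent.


Word: "happy" (5 letters)
Left-to-right scan:
  [1] 'h' (letter)
  [2] 'a' (letter)
  [3] 'p' (letter)
  [4] 'p' (letter)
  [5] 'y' (letter)
Units from scan: 5
Sound units = 5 units


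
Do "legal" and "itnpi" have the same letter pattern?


Pattern of "legal": [0, 1, 2, 3, 0]
Pattern of "itnpi": [0, 1, 2, 3, 0]
Patterns match
Same pattern = Yes


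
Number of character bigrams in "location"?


Word: "location" (length 8)
Number of 2-grams = length - 2 + 1 = 8 - 2 + 1
= 7


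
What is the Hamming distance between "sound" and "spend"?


Comparing character by character (same length = 5):
  Pos 0: 's' vs 's' =
  Pos 1: 'o' vs 'p' !=
  Pos 2: 'u' vs 'e' !=
  Pos 3: 'n' vs 'n' =
  Pos 4: 'd' vs 'd' =
Hamming distance = 2


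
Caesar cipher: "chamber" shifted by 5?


Word: "chamber"
Shift: 5
Each letter → (letter + shift) mod 26:
  'c' (2) + 5 = 7 → 'h'
  'h' (7) + 5 = 12 → 'm'
  'a' (0) + 5 = 5 → 'f'
  'm' (12) + 5 = 17 → 'r'
  'b' (1) + 5 = 6 → 'g'
  'e' (4) + 5 = 9 → 'j'
  'r' (17) + 5 = 22 → 'w'
Result = "hmfrgjw"


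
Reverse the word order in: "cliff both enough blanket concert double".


Original: "cliff both enough blanket concert double"
Words (1..n): cliff | both | enough | blanket | concert | double
Reversed (n..1): double | concert | blanket | enough | both | cliff
Result = "double concert blanket enough both cliff"


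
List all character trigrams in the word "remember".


Word: "remember" (length 8)
Number of trigrams = 8 - 3 + 1 = 6
  Position 0: "rem"
  Position 1: "eme"
  Position 2: "mem"
  Position 3: "emb"
  Position 4: "mbe"
  Position 5: "ber"
Trigrams = "rem", "eme", "mem", "emb", "mbe", "ber"


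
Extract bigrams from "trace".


Word: "trace" (length 5)
Number of bigrams = 5 - 2 + 1 = 4
  Position 0: "tr"
  Position 1: "ra"
  Position 2: "ac"
  Position 3: "ce"
Bigrams = "tr", "ra", "ac", "ce"


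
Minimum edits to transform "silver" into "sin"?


Word 1: "silver" (length 6)
Word 2: "sin" (length 3)
One optimal edit sequence (insert/delete/substitute each cost 1):
  1. keep 's'
  2. keep 'i'
  3. delete 'l'  (+1)
  4. delete 'v'  (+1)
  5. delete 'e'  (+1)
  6. substitute 'r' -> 'n'  (+1)
Total edit operations: 4
Edit distance = 4


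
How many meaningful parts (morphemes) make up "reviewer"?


Word: "reviewer"
Morphemes: re- + view + -er
Each morpheme carries meaning
= 3 morphemes


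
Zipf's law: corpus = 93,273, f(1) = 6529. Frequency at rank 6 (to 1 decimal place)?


Zipf's law: f(r) = f(1) / r
f(1) = 6529
f(6) = 6529 / 6
= 1088.2 occurrences


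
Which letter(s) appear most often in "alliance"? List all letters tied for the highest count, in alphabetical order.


Word: "alliance"
Letter counts:
  'a': 2
  'c': 1
  'e': 1
  'i': 1
  'l': 2
  'n': 1
Maximum count = 2
Most frequent = 'a', 'l' (2 times each)


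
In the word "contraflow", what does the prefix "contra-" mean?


Prefix: contra-
Example: contraflow (contra- + flow)
Meaning = against


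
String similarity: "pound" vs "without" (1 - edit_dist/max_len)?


Word 1: "pound" (length 5)
Word 2: "without" (length 7)
One optimal edit sequence:
  1. insert 'w'  (+1)
  2. insert 'i'  (+1)
  3. insert 't'  (+1)
  4. substitute 'p' -> 'h'  (+1)
  5. keep 'o'
  6. keep 'u'
  7. delete 'n'  (+1)
  8. substitute 'd' -> 't'  (+1)
Edit distance = 6
Max length = max(5, 7) = 7
Similarity = 1 - 6/7
= 0.1429


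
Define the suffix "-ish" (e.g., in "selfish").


Suffix: -ish
Example: selfish (self + -ish)
Meaning = somewhat / having the qualities of


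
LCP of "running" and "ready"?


Word 1: "running"
Word 2: "ready"
Comparing from start:
  Pos 0: 'r' == 'r'
  Pos 1: 'u' != 'e' (stop)
LCP = "r" (length 1)


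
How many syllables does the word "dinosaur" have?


Word: "dinosaur"
Syllable breakdown: di · no · saur
Counting: 3 parts
= 3 syllables


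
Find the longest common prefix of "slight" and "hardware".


Word 1: "slight"
Word 2: "hardware"
Comparing from start:
  Pos 0: 's' != 'h' (stop)
LCP = "" (length 0)


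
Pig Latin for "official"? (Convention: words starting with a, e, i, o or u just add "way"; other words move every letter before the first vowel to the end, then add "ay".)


Word: "official"
Starts with vowel → add 'way'
Pig Latin = "officialway"


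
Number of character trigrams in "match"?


Word: "match" (length 5)
Number of 3-grams = length - 3 + 1 = 5 - 3 + 1
= 3


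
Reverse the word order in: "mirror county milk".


Original: "mirror county milk"
Words (1..n): mirror | county | milk
Reversed (n..1): milk | county | mirror
Result = "milk county mirror"


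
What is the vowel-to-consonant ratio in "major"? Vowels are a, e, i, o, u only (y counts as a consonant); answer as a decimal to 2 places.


Word: "major"
Vowels (a,e,i,o,u): 2
Consonants: 3
Ratio = 2/3
= 0.67


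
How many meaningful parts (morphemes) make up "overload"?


Word: "overload"
Morphemes: over- + load
Each morpheme carries meaning
= 2 morphemes


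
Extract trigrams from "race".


Word: "race" (length 4)
Number of trigrams = 4 - 3 + 1 = 2
  Position 0: "rac"
  Position 1: "ace"
Trigrams = "rac", "ace"


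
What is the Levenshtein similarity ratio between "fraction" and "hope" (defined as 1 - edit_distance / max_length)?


Word 1: "fraction" (length 8)
Word 2: "hope" (length 4)
One optimal edit sequence:
  1. delete 'f'  (+1)
  2. delete 'r'  (+1)
  3. delete 'a'  (+1)
  4. delete 'c'  (+1)
  5. substitute 't' -> 'h'  (+1)
  6. substitute 'i' -> 'o'  (+1)
  7. substitute 'o' -> 'p'  (+1)
  8. substitute 'n' -> 'e'  (+1)
Edit distance = 8
Max length = max(8, 4) = 8
Similarity = 1 - 8/8
= 0.0000


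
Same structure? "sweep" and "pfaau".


Pattern of "sweep": [0, 1, 2, 2, 3]
Pattern of "pfaau": [0, 1, 2, 2, 3]
Patterns match
Same pattern = Yes


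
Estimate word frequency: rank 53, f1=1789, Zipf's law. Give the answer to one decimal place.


Zipf's law: f(r) = f(1) / r
f(1) = 1789
f(53) = 1789 / 53
= 33.8 occurrences


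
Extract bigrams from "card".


Word: "card" (length 4)
Number of bigrams = 4 - 2 + 1 = 3
  Position 0: "ca"
  Position 1: "ar"
  Position 2: "rd"
Bigrams = "ca", "ar", "rd"


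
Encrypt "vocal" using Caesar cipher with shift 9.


Word: "vocal"
Shift: 9
Each letter → (letter + shift) mod 26:
  'v' (21) + 9 = 4 → 'e'
  'o' (14) + 9 = 23 → 'x'
  'c' (2) + 9 = 11 → 'l'
  'a' (0) + 9 = 9 → 'j'
  'l' (11) + 9 = 20 → 'u'
Result = "exlju"


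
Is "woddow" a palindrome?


Word: "woddow"
Reversed: "woddow"
Forward == Backward? woddow == woddow
Palindrome = Yes


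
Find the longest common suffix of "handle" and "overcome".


Word 1: "handle"
Word 2: "overcome"
Comparing from end:
  Pos -1: 'e' == 'e'
  Pos -2: 'l' != 'm' (stop)
LCS = "e" (length 1)


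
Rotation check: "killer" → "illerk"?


Word: "killer", Candidate: "illerk"
Method: check if candidate is substring of word+word
"killerkiller" contains "illerk"? Yes
Is rotation = Yes


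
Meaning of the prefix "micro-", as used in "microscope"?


Prefix: micro-
As in: microscope -> micro- + scope
Meaning = small


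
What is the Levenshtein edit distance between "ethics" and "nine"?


Word 1: "ethics" (length 6)
Word 2: "nine" (length 4)
One optimal edit sequence (insert/delete/substitute each cost 1):
  1. delete 'e'  (+1)
  2. delete 't'  (+1)
  3. substitute 'h' -> 'n'  (+1)
  4. keep 'i'
  5. substitute 'c' -> 'n'  (+1)
  6. substitute 's' -> 'e'  (+1)
Total edit operations: 5
Edit distance = 5


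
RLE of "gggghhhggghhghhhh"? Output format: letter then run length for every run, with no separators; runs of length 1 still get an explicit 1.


String: "gggghhhggghhghhhh"
Scanning for consecutive runs:
  'g' x 4
  'h' x 3
  'g' x 3
  'h' x 2
  'g' x 1
  'h' x 4
RLE = "g4h3g3h2g1h4"


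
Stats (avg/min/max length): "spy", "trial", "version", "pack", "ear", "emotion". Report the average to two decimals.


Lengths: "spy"=3, "trial"=5, "version"=7, "pack"=4, "ear"=3, "emotion"=7
Sum = 29, Count = 6
Average = 29/6 = 4.83
= avg=4.83, min=3, max=7


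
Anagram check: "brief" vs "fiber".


Word 1: "brief" → sorted: befir
Word 2: "fiber" → sorted: befir
Same letters? befir == befir
Anagram = Yes


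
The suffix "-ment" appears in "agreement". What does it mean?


Suffix: -ment
As in: agreement -> agree + -ment
Meaning = result of action


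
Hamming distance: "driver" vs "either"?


Comparing character by character (same length = 6):
  Pos 0: 'd' vs 'e' !=
  Pos 1: 'r' vs 'i' !=
  Pos 2: 'i' vs 't' !=
  Pos 3: 'v' vs 'h' !=
  Pos 4: 'e' vs 'e' =
  Pos 5: 'r' vs 'r' =
Hamming distance = 4


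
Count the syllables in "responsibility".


Word: "responsibility"
Syllable breakdown: re / spon / si / bil / i / ty
Counting: 6 parts
= 6 syllables


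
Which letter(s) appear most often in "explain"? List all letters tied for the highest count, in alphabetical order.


Word: "explain"
Letter counts:
  'a': 1
  'e': 1
  'i': 1
  'l': 1
  'n': 1
  'p': 1
  'x': 1
Maximum count = 1
Most frequent = 'a', 'e', 'i', 'l', 'n', 'p', 'x' (1 time each)


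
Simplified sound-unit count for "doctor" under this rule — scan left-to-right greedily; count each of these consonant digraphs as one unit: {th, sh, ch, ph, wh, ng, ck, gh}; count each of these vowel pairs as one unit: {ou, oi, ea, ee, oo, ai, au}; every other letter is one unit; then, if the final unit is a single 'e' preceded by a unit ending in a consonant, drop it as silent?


Word: "doctor" (6 letters)
Left-to-right scan:
  [1] 'd' (letter)
  [2] 'o' (letter)
  [3] 'c' (letter)
  [4] 't' (letter)
  [5] 'o' (letter)
  [6] 'r' (letter)
Units from scan: 6
Sound units = 6 units


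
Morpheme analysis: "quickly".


Word: "quickly"
Morphemes: quick + -ly
Each morpheme carries meaning
= 2 morphemes


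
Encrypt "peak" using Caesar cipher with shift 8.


Word: "peak"
Shift: 8
Each letter → (letter + shift) mod 26:
  'p' (15) + 8 = 23 → 'x'
  'e' (4) + 8 = 12 → 'm'
  'a' (0) + 8 = 8 → 'i'
  'k' (10) + 8 = 18 → 's'
Result = "xmis"


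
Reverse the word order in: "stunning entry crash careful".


Original: "stunning entry crash careful"
Words (1..n): stunning | entry | crash | careful
Reversed (n..1): careful | crash | entry | stunning
Result = "careful crash entry stunning"


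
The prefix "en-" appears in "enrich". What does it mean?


Prefix: en-
Example: enrich (en- + rich)
Meaning = cause to / put into


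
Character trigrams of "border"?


Word: "border" (length 6)
Number of trigrams = 6 - 3 + 1 = 4
  Position 0: "bor"
  Position 1: "ord"
  Position 2: "rde"
  Position 3: "der"
Trigrams = "bor", "ord", "rde", "der"


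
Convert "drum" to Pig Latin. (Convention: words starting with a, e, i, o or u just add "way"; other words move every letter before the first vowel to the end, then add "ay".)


Word: "drum"
Starts with consonant(s) → move to end, add 'ay'
Consonant cluster: "dr"
Pig Latin = "umdray"


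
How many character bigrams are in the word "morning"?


Word: "morning" (length 7)
Number of 2-grams = length - 2 + 1 = 7 - 2 + 1
= 6


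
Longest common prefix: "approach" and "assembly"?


Word 1: "approach"
Word 2: "assembly"
Comparing from start:
  Pos 0: 'a' == 'a'
  Pos 1: 'p' != 's' (stop)
LCP = "a" (length 1)


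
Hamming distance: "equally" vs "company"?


Comparing character by character (same length = 7):
  Pos 0: 'e' vs 'c' !=
  Pos 1: 'q' vs 'o' !=
  Pos 2: 'u' vs 'm' !=
  Pos 3: 'a' vs 'p' !=
  Pos 4: 'l' vs 'a' !=
  Pos 5: 'l' vs 'n' !=
  Pos 6: 'y' vs 'y' =
Hamming distance = 6


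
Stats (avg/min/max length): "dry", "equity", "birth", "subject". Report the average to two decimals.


Lengths: "dry"=3, "equity"=6, "birth"=5, "subject"=7
Sum = 21, Count = 4
Average = 21/4 = 5.25
= avg=5.25, min=3, max=7


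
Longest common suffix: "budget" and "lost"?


Word 1: "budget"
Word 2: "lost"
Comparing from end:
  Pos -1: 't' == 't'
  Pos -2: 'e' != 's' (stop)
LCS = "t" (length 1)


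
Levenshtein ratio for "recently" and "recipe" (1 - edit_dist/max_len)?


Word 1: "recently" (length 8)
Word 2: "recipe" (length 6)
One optimal edit sequence:
  1. keep 'r'
  2. keep 'e'
  3. keep 'c'
  4. delete 'e'  (+1)
  5. delete 'n'  (+1)
  6. substitute 't' -> 'i'  (+1)
  7. substitute 'l' -> 'p'  (+1)
  8. substitute 'y' -> 'e'  (+1)
Edit distance = 5
Max length = max(8, 6) = 8
Similarity = 1 - 5/8
= 0.3750


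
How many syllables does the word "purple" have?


Word: "purple"
Syllable breakdown: pur / ple
Counting: 2 parts
= 2 syllables


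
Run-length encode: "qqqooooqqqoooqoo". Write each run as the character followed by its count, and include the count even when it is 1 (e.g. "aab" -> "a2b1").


String: "qqqooooqqqoooqoo"
Scanning for consecutive runs:
  'q' x 3
  'o' x 4
  'q' x 3
  'o' x 3
  'q' x 1
  'o' x 2
RLE = "q3o4q3o3q1o2"


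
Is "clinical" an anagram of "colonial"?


Word 1: "colonial" → sorted: acillnoo
Word 2: "clinical" → sorted: acciilln
Same letters? acillnoo != acciilln
Anagram = No


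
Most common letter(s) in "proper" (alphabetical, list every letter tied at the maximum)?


Word: "proper"
Letter counts:
  'e': 1
  'o': 1
  'p': 2
  'r': 2
Maximum count = 2
Most frequent = 'p', 'r' (2 times each)


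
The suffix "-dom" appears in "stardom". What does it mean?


Suffix: -dom
Example: stardom (star + -dom)
Meaning = state / realm


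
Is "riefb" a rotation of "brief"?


Word: "brief", Candidate: "riefb"
Method: check if candidate is substring of word+word
"briefbrief" contains "riefb"? Yes
Is rotation = Yes


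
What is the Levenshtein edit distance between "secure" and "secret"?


Word 1: "secure" (length 6)
Word 2: "secret" (length 6)
One optimal edit sequence (insert/delete/substitute each cost 1):
  1. keep 's'
  2. keep 'e'
  3. keep 'c'
  4. delete 'u'  (+1)
  5. keep 'r'
  6. keep 'e'
  7. insert 't'  (+1)
Total edit operations: 2
Edit distance = 2


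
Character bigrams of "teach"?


Word: "teach" (length 5)
Number of bigrams = 5 - 2 + 1 = 4
  Position 0: "te"
  Position 1: "ea"
  Position 2: "ac"
  Position 3: "ch"
Bigrams = "te", "ea", "ac", "ch"


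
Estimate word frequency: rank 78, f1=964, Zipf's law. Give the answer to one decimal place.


Zipf's law: f(r) = f(1) / r
f(1) = 964
f(78) = 964 / 78
= 12.4 occurrences


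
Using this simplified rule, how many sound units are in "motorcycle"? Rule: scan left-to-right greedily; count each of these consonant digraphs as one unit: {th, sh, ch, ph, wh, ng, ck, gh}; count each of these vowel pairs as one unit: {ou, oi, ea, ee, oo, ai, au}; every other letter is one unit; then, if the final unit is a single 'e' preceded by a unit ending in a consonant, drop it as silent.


Word: "motorcycle" (10 letters)
Left-to-right scan:
  1. 'm' (letter)
  2. 'o' (letter)
  3. 't' (letter)
  4. 'o' (letter)
  5. 'r' (letter)
  6. 'c' (letter)
  7. 'y' (letter)
  8. 'c' (letter)
  9. 'l' (letter)
  10. 'e' (letter)
Units from scan: 10
Final unit is 'e' after a consonant -> drop as silent (-1)
Sound units = 9 units


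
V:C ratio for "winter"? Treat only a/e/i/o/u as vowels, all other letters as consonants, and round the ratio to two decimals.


Word: "winter"
Vowels (a,e,i,o,u): 2
Consonants: 4
Ratio = 2/4
= 0.50


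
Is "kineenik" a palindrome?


Word: "kineenik"
Reversed: "kineenik"
Forward == Backward? kineenik == kineenik
Palindrome = Yes


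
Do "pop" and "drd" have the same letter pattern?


Pattern of "pop": [0, 1, 0]
Pattern of "drd": [0, 1, 0]
Patterns match
Same pattern = Yes


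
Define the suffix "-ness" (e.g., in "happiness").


Suffix: -ness
Example: happiness (happy + -ness, with a spelling change)
Meaning = state of being


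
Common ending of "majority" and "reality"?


Word 1: "majority"
Word 2: "reality"
Comparing from end:
  Pos -1: 'y' == 'y'
  Pos -2: 't' == 't'
  Pos -3: 'i' == 'i'
  Pos -4: 'r' != 'l' (stop)
LCS = "ity" (length 3)


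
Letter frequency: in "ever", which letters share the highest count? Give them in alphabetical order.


Word: "ever"
Letter counts:
  'e': 2
  'r': 1
  'v': 1
Maximum count = 2
Most frequent = 'e' (2 times each)


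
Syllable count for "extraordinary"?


Word: "extraordinary"
Syllable breakdown: ex · traor · di · nar · y
Counting: 5 parts
= 5 syllables


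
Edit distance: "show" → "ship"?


Word 1: "show" (length 4)
Word 2: "ship" (length 4)
One optimal edit sequence (insert/delete/substitute each cost 1):
  1. keep 's'
  2. keep 'h'
  3. substitute 'o' -> 'i'  (+1)
  4. substitute 'w' -> 'p'  (+1)
Total edit operations: 2
Edit distance = 2


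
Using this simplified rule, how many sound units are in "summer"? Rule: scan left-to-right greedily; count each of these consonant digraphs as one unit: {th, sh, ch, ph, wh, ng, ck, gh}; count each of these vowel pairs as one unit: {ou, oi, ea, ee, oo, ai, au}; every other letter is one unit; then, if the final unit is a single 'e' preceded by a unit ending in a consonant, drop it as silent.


Word: "summer" (6 letters)
Left-to-right scan:
  1. 's' (letter)
  2. 'u' (letter)
  3. 'm' (letter)
  4. 'm' (letter)
  5. 'e' (letter)
  6. 'r' (letter)
Units from scan: 6
Sound units = 6 units


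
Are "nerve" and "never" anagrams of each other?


Word 1: "nerve" → sorted: eenrv
Word 2: "never" → sorted: eenrv
Same letters? eenrv == eenrv
Anagram = Yes


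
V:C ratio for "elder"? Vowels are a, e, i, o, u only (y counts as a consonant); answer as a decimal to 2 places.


Word: "elder"
Vowels (a,e,i,o,u): 2
Consonants: 3
Ratio = 2/3
= 0.67


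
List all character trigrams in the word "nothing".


Word: "nothing" (length 7)
Number of trigrams = 7 - 3 + 1 = 5
  Position 0: "not"
  Position 1: "oth"
  Position 2: "thi"
  Position 3: "hin"
  Position 4: "ing"
Trigrams = "not", "oth", "thi", "hin", "ing"


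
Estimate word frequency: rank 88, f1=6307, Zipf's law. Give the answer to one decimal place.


Zipf's law: f(r) = f(1) / r
f(1) = 6307
f(88) = 6307 / 88
= 71.7 occurrences


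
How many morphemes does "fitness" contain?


Word: "fitness"
Morphemes: fit + -ness
Each morpheme carries meaning
= 2 morphemes


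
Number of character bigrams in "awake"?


Word: "awake" (length 5)
Number of 2-grams = length - 2 + 1 = 5 - 2 + 1
= 4


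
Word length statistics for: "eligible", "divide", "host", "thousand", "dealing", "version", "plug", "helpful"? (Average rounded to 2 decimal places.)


Lengths: "eligible"=8, "divide"=6, "host"=4, "thousand"=8, "dealing"=7, "version"=7, "plug"=4, "helpful"=7
Sum = 51, Count = 8
Average = 51/8 = 6.38
= avg=6.38, min=4, max=8


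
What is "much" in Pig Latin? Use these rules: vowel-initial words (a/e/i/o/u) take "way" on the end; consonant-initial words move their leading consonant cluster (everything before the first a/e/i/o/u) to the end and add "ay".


Word: "much"
Starts with consonant(s) → move to end, add 'ay'
Consonant cluster: "m"
Pig Latin = "uchmay"


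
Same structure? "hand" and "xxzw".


Pattern of "hand": [0, 1, 2, 3]
Pattern of "xxzw": [0, 0, 1, 2]
Patterns do not match
Same pattern = No


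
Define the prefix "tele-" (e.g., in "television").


Prefix: tele-
Example: television = tele- + vision
Meaning = distant


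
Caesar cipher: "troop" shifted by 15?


Word: "troop"
Shift: 15
Each letter → (letter + shift) mod 26:
  't' (19) + 15 = 8 → 'i'
  'r' (17) + 15 = 6 → 'g'
  'o' (14) + 15 = 3 → 'd'
  'o' (14) + 15 = 3 → 'd'
  'p' (15) + 15 = 4 → 'e'
Result = "igdde"


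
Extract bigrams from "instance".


Word: "instance" (length 8)
Number of bigrams = 8 - 2 + 1 = 7
  Position 0: "in"
  Position 1: "ns"
  Position 2: "st"
  Position 3: "ta"
  Position 4: "an"
  Position 5: "nc"
  Position 6: "ce"
Bigrams = "in", "ns", "st", "ta", "an", "nc", "ce"


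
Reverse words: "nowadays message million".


Original: "nowadays message million"
Words (1..n): nowadays | message | million
Reversed (n..1): million | message | nowadays
Result = "million message nowadays"


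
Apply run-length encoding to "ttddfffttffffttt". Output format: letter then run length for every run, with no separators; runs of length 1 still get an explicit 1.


String: "ttddfffttffffttt"
Scanning for consecutive runs:
  't' x 2
  'd' x 2
  'f' x 3
  't' x 2
  'f' x 4
  't' x 3
RLE = "t2d2f3t2f4t3"


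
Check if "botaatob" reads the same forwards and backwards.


Word: "botaatob"
Reversed: "botaatob"
Forward == Backward? botaatob == botaatob
Palindrome = Yes


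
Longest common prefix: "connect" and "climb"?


Word 1: "connect"
Word 2: "climb"
Comparing from start:
  Pos 0: 'c' == 'c'
  Pos 1: 'o' != 'l' (stop)
LCP = "c" (length 1)


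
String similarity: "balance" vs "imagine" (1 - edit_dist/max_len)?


Word 1: "balance" (length 7)
Word 2: "imagine" (length 7)
One optimal edit sequence:
  1. insert 'i'  (+1)
  2. substitute 'b' -> 'm'  (+1)
  3. keep 'a'
  4. substitute 'l' -> 'g'  (+1)
  5. substitute 'a' -> 'i'  (+1)
  6. keep 'n'
  7. delete 'c'  (+1)
  8. keep 'e'
Edit distance = 5
Max length = max(7, 7) = 7
Similarity = 1 - 5/7
= 0.2857


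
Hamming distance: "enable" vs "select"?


Comparing character by character (same length = 6):
  Pos 0: 'e' vs 's' !=
  Pos 1: 'n' vs 'e' !=
  Pos 2: 'a' vs 'l' !=
  Pos 3: 'b' vs 'e' !=
  Pos 4: 'l' vs 'c' !=
  Pos 5: 'e' vs 't' !=
Hamming distance = 6


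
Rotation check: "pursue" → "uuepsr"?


Word: "pursue", Candidate: "uuepsr"
Method: check if candidate is substring of word+word
"pursuepursue" contains "uuepsr"? No
Is rotation = No


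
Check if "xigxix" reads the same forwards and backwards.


Word: "xigxix"
Reversed: "xixgix"
Forward == Backward? xigxix != xixgix
Palindrome = No


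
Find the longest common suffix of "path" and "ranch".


Word 1: "path"
Word 2: "ranch"
Comparing from end:
  Pos -1: 'h' == 'h'
  Pos -2: 't' != 'c' (stop)
LCS = "h" (length 1)


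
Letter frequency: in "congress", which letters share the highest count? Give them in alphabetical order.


Word: "congress"
Letter counts:
  'c': 1
  'e': 1
  'g': 1
  'n': 1
  'o': 1
  'r': 1
  's': 2
Maximum count = 2
Most frequent = 's' (2 times each)


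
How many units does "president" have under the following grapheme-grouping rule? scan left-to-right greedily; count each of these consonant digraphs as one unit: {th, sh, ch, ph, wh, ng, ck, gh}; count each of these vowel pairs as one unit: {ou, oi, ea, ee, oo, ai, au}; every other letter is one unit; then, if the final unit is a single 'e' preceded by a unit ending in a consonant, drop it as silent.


Word: "president" (9 letters)
Left-to-right scan:
  1. 'p' (letter)
  2. 'r' (letter)
  3. 'e' (letter)
  4. 's' (letter)
  5. 'i' (letter)
  6. 'd' (letter)
  7. 'e' (letter)
  8. 'n' (letter)
  9. 't' (letter)
Units from scan: 9
Sound units = 9 units


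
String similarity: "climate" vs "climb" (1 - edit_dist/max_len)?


Word 1: "climate" (length 7)
Word 2: "climb" (length 5)
One optimal edit sequence:
  1. keep 'c'
  2. keep 'l'
  3. keep 'i'
  4. keep 'm'
  5. delete 'a'  (+1)
  6. delete 't'  (+1)
  7. substitute 'e' -> 'b'  (+1)
Edit distance = 3
Max length = max(7, 5) = 7
Similarity = 1 - 3/7
= 0.5714


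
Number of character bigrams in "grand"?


Word: "grand" (length 5)
Number of 2-grams = length - 2 + 1 = 5 - 2 + 1
= 4


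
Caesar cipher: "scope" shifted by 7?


Word: "scope"
Shift: 7
Each letter → (letter + shift) mod 26:
  's' (18) + 7 = 25 → 'z'
  'c' (2) + 7 = 9 → 'j'
  'o' (14) + 7 = 21 → 'v'
  'p' (15) + 7 = 22 → 'w'
  'e' (4) + 7 = 11 → 'l'
Result = "zjvwl"


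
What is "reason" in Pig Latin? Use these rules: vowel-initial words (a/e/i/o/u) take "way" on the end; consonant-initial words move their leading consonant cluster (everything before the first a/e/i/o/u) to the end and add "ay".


Word: "reason"
Starts with consonant(s) → move to end, add 'ay'
Consonant cluster: "r"
Pig Latin = "easonray"


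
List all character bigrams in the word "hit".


Word: "hit" (length 3)
Number of bigrams = 3 - 2 + 1 = 2
  Position 0: "hi"
  Position 1: "it"
Bigrams = "hi", "it"


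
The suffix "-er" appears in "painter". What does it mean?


Suffix: -er
Example: painter = paint + -er
Meaning = one who / more


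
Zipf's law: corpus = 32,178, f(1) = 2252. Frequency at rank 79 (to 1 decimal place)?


Zipf's law: f(r) = f(1) / r
f(1) = 2252
f(79) = 2252 / 79
= 28.5 occurrences


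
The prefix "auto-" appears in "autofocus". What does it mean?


Prefix: auto-
Example: autofocus = auto- + focus
Meaning = self


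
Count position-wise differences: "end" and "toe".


Comparing character by character (same length = 3):
  Pos 0: 'e' vs 't' !=
  Pos 1: 'n' vs 'o' !=
  Pos 2: 'd' vs 'e' !=
Hamming distance = 3


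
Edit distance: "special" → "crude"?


Word 1: "special" (length 7)
Word 2: "crude" (length 5)
One optimal edit sequence (insert/delete/substitute each cost 1):
  1. delete 's'  (+1)
  2. delete 'p'  (+1)
  3. substitute 'e' -> 'c'  (+1)
  4. substitute 'c' -> 'r'  (+1)
  5. substitute 'i' -> 'u'  (+1)
  6. substitute 'a' -> 'd'  (+1)
  7. substitute 'l' -> 'e'  (+1)
Total edit operations: 7
Edit distance = 7


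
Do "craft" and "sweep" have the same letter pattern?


Pattern of "craft": [0, 1, 2, 3, 4]
Pattern of "sweep": [0, 1, 2, 2, 3]
Patterns do not match
Same pattern = No


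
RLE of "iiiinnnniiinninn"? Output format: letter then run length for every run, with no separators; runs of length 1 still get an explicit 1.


String: "iiiinnnniiinninn"
Scanning for consecutive runs:
  'i' x 4
  'n' x 4
  'i' x 3
  'n' x 2
  'i' x 1
  'n' x 2
RLE = "i4n4i3n2i1n2"


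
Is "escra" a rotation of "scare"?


Word: "scare", Candidate: "escra"
Method: check if candidate is substring of word+word
"scarescare" contains "escra"? No
Is rotation = No


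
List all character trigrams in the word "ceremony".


Word: "ceremony" (length 8)
Number of trigrams = 8 - 3 + 1 = 6
  Position 0: "cer"
  Position 1: "ere"
  Position 2: "rem"
  Position 3: "emo"
  Position 4: "mon"
  Position 5: "ony"
Trigrams = "cer", "ere", "rem", "emo", "mon", "ony"


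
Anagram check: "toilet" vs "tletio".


Word 1: "toilet" → sorted: eilott
Word 2: "tletio" → sorted: eilott
Same letters? eilott == eilott
Anagram = Yes


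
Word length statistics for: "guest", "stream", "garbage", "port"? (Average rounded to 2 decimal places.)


Lengths: "guest"=5, "stream"=6, "garbage"=7, "port"=4
Sum = 22, Count = 4
Average = 22/4 = 5.50
= avg=5.50, min=4, max=7


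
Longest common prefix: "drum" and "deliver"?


Word 1: "drum"
Word 2: "deliver"
Comparing from start:
  Pos 0: 'd' == 'd'
  Pos 1: 'r' != 'e' (stop)
LCP = "d" (length 1)


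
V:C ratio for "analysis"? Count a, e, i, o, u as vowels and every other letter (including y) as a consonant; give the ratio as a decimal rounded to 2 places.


Word: "analysis"
Vowels (a,e,i,o,u): 3
Consonants: 5
Ratio = 3/5
= 0.60


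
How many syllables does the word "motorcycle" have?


Word: "motorcycle"
Syllable breakdown: mo | tor | cy | cle
Counting: 4 parts
= 4 syllables


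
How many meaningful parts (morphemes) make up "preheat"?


Word: "preheat"
Morphemes: pre- + heat
Each morpheme carries meaning
= 2 morphemes


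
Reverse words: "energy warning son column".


Original: "energy warning son column"
Words (1..n): energy | warning | son | column
Reversed (n..1): column | son | warning | energy
Result = "column son warning energy"


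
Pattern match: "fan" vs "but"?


Pattern of "fan": [0, 1, 2]
Pattern of "but": [0, 1, 2]
Patterns match
Same pattern = Yes


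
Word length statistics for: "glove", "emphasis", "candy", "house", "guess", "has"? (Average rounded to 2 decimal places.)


Lengths: "glove"=5, "emphasis"=8, "candy"=5, "house"=5, "guess"=5, "has"=3
Sum = 31, Count = 6
Average = 31/6 = 5.17
= avg=5.17, min=3, max=8
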